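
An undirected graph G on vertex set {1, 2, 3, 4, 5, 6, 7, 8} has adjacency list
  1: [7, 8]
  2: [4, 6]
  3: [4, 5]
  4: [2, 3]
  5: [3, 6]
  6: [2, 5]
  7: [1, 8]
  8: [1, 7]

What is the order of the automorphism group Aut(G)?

60

G has two connected components, {2, 3, 4, 5, 6} and {1, 7, 8}; each is 2-regular, so G = C_5 ⊔ C_3. The components are non-isomorphic (different sizes), so Aut(G) = Aut(C_3) × Aut(C_5) = D_3 × D_5 of order 6·10 = 60.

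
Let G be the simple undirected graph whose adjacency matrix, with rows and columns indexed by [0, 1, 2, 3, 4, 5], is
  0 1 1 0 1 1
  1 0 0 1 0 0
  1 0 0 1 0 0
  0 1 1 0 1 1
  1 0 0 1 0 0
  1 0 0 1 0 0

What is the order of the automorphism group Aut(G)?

48

The vertices split by degree into {0, 3} (degree 4) and {1, 2, 4, 5} (degree 2); every edge runs between the two parts, so G is the complete bipartite graph K_{2,4}. The parts have unequal sizes, so no automorphism swaps them; each part is permuted independently, giving S_4 × S_2 of order 4!·2! = 48.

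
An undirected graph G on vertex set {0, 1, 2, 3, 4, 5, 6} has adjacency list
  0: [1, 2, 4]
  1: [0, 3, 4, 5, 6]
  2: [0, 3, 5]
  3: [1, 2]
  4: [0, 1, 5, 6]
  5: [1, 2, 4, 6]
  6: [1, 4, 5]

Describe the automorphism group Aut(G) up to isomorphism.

1

The degree sequence is [3, 5, 3, 2, 4, 4, 3]. Checking the degree-preserving permutations of the vertex set shows that none except the identity preserves every edge, so Aut(G) is trivial.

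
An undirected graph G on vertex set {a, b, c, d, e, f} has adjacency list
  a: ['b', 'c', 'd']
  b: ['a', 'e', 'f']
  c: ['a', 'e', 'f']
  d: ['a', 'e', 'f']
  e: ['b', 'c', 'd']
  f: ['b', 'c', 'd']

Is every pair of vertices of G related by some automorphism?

G is 3-regular and bipartite with parts {a, e, f} and {b, c, d} (each part is independent and every cross-pair is an edge), so G = K_{3,3}. Aut(K_{3,3}) is the wreath product S_3 ≀ Z_2: permute within each part, then optionally swap the parts; |Aut| = 2·(3!)² = 72. This group acts transitively on the 6 vertices.

Yes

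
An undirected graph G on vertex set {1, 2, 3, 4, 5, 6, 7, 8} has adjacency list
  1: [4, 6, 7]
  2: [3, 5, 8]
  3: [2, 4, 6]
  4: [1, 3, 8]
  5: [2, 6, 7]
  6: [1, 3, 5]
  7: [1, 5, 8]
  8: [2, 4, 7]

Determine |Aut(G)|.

48

G is 3-regular and bipartite on 2^3 = 8 vertices with girth 4; it is the hypercube graph Q_3. Aut(Q_3) consists of the signed permutations of the 3 coordinate axes: 3! permutations times 2^3 sign flips, so |Aut| = 2^3·3! = 48.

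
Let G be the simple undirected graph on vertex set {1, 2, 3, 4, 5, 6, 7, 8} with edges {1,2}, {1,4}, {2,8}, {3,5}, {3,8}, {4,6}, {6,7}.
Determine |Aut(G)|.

The degree sequence is [2, 2, 2, 2, 1, 2, 1, 2]; the two degree-1 vertices 5 and 7 are the ends of a path, so G = P_8. A path has exactly one nontrivial symmetry — reversal — giving Aut(G) of order 2.

2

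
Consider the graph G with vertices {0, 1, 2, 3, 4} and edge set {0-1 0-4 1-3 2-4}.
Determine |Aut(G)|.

The degree sequence is [2, 2, 1, 1, 2]; the two degree-1 vertices 2 and 3 are the ends of a path, so G = P_5. The only nontrivial automorphism of a path is the end-to-end reflection, so Aut(G) ≅ Z_2.

2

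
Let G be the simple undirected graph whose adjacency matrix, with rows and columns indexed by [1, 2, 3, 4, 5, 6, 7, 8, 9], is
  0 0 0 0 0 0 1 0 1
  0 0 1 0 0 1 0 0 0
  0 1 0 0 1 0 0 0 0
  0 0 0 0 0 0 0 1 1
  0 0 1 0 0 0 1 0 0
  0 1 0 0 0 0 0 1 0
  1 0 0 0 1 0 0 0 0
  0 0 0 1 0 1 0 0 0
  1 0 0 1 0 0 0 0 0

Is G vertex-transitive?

G is 2-regular and connected on 9 vertices, i.e. the cycle C_9. The automorphisms of the 9-cycle are exactly the symmetries of a regular 9-gon: the dihedral group D_9, |D_9| = 18. Under this action every vertex can be carried to every other, so G is vertex-transitive.

Yes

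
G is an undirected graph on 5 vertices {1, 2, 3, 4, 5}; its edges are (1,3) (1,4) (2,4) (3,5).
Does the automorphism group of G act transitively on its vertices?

Automorphisms preserve degree, but G has vertices of degree 1 and vertices of degree 2; no automorphism maps one to the other, so G is not vertex-transitive.

No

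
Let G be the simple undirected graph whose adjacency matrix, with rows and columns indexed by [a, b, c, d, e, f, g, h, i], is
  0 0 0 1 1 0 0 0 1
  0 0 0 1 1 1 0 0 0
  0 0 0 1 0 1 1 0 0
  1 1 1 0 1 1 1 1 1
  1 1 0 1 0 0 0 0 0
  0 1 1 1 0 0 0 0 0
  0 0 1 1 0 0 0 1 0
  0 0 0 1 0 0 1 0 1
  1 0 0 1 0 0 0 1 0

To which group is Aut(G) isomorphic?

Vertex d is the unique vertex of degree 8; the remaining 8 vertices each have degree 3 and induce a cycle, so G is the wheel on 9 vertices with hub d. With the hub fixed, the remaining symmetry is that of the rim cycle C_8, giving the dihedral group D_8.

D_8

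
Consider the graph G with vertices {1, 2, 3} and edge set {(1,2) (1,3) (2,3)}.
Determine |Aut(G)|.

Every vertex has degree 2, so G is the complete graph K_3. Every bijection on the vertex set is an automorphism of K_3; hence Aut(K_3) ≅ S_3, order 6.

6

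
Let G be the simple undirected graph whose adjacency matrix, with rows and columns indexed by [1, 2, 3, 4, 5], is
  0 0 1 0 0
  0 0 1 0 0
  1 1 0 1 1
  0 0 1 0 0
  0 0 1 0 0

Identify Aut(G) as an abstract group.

Vertex 3 has degree 4 and every other vertex has degree 1, so G is the star K_{1,4} with centre 3. The 4 leaves are pairwise interchangeable while the centre is fixed, giving Aut(G) = S_4.

S_4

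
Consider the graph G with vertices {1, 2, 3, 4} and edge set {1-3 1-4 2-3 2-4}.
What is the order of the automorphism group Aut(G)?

G is 2-regular and bipartite on 2^2 = 4 vertices with girth 4; it is the hypercube graph Q_2. Aut(Q_2) consists of the signed permutations of the 2 coordinate axes: 2! permutations times 2^2 sign flips, so |Aut| = 2^2·2! = 8.

8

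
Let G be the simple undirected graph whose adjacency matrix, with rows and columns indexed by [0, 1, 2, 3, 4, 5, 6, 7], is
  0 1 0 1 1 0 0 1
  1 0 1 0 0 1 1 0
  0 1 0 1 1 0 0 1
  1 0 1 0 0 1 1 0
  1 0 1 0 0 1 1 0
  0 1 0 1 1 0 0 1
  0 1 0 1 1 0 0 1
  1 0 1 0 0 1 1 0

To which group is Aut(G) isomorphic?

(S_4 × S_4) ⋊ Z_2

G is 4-regular and bipartite with parts {0, 2, 5, 6} and {1, 3, 4, 7} (each part is independent and every cross-pair is an edge), so G = K_{4,4}. Aut(K_{4,4}) is the wreath product S_4 ≀ Z_2: permute within each part, then optionally swap the parts; |Aut| = 2·(4!)² = 1152.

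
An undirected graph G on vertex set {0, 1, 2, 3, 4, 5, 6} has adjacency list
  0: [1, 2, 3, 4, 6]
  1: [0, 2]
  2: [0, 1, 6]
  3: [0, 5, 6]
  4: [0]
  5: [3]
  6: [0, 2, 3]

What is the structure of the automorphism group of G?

Degrees alone do not determine every vertex (e.g. 2 and 3 both have degree 3), but their neighbour-degree multisets differ: N(2) has degrees [2, 3, 5] while N(3) has degrees [1, 3, 5]. Repeating this refinement separates all vertices, so the only automorphism is the identity.

{e}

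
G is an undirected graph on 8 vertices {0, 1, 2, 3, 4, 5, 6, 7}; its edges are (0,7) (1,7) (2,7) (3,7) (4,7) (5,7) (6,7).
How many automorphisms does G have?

Vertex 7 has degree 7 and every other vertex has degree 1, so G is the star K_{1,7} with centre 7. Any automorphism fixes the centre and permutes the 7 leaves freely, so Aut(G) ≅ S_7 of order 7! = 5040.

5040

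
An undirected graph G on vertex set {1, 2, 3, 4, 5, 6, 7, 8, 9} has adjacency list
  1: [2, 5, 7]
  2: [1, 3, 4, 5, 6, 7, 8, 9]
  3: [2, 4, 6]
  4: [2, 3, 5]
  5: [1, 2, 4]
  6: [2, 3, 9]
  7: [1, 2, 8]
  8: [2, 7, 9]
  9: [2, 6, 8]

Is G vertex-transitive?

Vertex 2 is the only vertex of degree 8, so every automorphism fixes it; G is not vertex-transitive.

No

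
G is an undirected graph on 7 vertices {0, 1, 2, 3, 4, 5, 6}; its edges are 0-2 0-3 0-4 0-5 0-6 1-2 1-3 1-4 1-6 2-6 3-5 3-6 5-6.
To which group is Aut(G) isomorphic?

The degree sequence is [5, 4, 3, 4, 2, 3, 5]. Checking the degree-preserving permutations of the vertex set shows that none except the identity preserves every edge, so Aut(G) is trivial.

{e}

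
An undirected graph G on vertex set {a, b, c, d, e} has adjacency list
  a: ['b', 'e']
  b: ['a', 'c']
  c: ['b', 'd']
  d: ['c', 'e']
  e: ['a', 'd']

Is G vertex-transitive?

Yes

G is 2-regular and connected on 5 vertices, i.e. the cycle C_5. The automorphisms of the 5-cycle are exactly the symmetries of a regular 5-gon: the dihedral group D_5, |D_5| = 10. Under this action every vertex can be carried to every other, so G is vertex-transitive.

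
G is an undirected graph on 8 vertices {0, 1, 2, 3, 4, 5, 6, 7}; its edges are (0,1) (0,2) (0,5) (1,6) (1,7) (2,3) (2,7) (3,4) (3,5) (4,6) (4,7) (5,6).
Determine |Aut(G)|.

G is 3-regular and bipartite on 2^3 = 8 vertices with girth 4; it is the hypercube graph Q_3. The symmetry group of the 3-cube is the hyperoctahedral group B_3 = Z_2 ≀ S_3, of order 2^3·3! = 48.

48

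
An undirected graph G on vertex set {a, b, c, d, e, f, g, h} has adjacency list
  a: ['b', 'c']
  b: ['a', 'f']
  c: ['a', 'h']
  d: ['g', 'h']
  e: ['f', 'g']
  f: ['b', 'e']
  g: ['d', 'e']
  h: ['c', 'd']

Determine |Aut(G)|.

Every vertex has degree 2 and the graph is connected, so G is the 8-cycle C_8. C_8 has 8 rotations and 8 reflections, so Aut(C_8) ≅ D_8 of order 16.

16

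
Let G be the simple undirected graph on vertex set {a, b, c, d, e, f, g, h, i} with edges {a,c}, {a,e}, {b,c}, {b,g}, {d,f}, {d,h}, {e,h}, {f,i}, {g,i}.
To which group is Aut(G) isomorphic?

D_9

G is 2-regular and connected on 9 vertices, i.e. the cycle C_9. C_9 has 9 rotations and 9 reflections, so Aut(C_9) ≅ D_9 of order 18.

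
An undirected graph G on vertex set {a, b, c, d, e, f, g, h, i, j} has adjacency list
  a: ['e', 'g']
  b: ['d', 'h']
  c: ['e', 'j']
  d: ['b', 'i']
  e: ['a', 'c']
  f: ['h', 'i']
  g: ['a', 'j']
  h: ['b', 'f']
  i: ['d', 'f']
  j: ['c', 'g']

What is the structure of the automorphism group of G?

G has two connected components, {b, d, f, h, i} and {a, c, e, g, j}; each is 2-regular, so G = C_5 ⊔ C_5. With two isomorphic components, Aut(G) = Aut(C_5) ≀ S_2 = (D_5 × D_5) ⋊ Z_2: permute each cycle by D_5, then optionally swap the two cycles. Order 2·(2·5)² = 200.

D_5 ≀ Z_2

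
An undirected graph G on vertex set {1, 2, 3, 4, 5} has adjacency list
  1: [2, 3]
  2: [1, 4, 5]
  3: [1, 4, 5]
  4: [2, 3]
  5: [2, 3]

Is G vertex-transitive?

Automorphisms preserve degree, but G has vertices of degree 2 and vertices of degree 3; no automorphism maps one to the other, so G is not vertex-transitive.

No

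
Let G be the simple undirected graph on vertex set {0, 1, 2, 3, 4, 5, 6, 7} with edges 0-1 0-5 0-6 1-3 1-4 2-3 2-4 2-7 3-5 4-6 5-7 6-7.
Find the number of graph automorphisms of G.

G is 3-regular and bipartite on 2^3 = 8 vertices with girth 4; it is the hypercube graph Q_3. Aut(Q_3) consists of the signed permutations of the 3 coordinate axes: 3! permutations times 2^3 sign flips, so |Aut| = 2^3·3! = 48.

48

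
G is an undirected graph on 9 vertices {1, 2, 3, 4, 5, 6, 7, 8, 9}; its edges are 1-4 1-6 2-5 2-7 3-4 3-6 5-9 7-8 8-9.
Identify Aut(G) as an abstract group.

G has two connected components, {2, 5, 7, 8, 9} and {1, 3, 4, 6}; each is 2-regular, so G = C_5 ⊔ C_4. No automorphism exchanges components of different sizes, hence Aut(G) is the direct product D_5 × D_4, order 80.

D_5 × D_4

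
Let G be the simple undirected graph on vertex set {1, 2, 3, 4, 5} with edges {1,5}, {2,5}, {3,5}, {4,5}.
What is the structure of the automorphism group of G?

Vertex 5 has degree 4 and every other vertex has degree 1, so G is the star K_{1,4} with centre 5. The 4 leaves are pairwise interchangeable while the centre is fixed, giving Aut(G) = S_4.

S_4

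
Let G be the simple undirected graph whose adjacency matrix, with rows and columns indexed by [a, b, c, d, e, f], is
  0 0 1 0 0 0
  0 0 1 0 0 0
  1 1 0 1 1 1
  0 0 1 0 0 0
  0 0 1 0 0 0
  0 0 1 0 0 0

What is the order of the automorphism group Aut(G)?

Vertex c has degree 5 and every other vertex has degree 1, so G is the star K_{1,5} with centre c. Any automorphism fixes the centre and permutes the 5 leaves freely, so Aut(G) ≅ S_5 of order 5! = 120.

120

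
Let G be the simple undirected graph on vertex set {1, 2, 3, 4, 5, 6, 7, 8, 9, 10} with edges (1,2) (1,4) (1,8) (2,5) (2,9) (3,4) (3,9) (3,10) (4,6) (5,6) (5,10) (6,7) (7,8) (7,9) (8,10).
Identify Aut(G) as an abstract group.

S_5

G is 3-regular on 10 vertices with no triangles and no 4-cycles (girth 5): this is the Petersen graph. It is a classical fact that the Petersen graph has automorphism group S_5 (order 120), arising from its description as the Kneser graph K(5,2).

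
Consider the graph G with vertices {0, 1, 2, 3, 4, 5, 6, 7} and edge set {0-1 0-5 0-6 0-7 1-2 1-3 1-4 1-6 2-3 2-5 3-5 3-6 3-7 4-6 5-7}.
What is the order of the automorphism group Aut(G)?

Degrees alone do not determine every vertex (e.g. 0 and 5 both have degree 4), but their neighbour-degree multisets differ: N(0) has degrees [3, 4, 4, 5] while N(5) has degrees [3, 3, 4, 5]. Repeating this refinement separates all vertices, so the only automorphism is the identity.

1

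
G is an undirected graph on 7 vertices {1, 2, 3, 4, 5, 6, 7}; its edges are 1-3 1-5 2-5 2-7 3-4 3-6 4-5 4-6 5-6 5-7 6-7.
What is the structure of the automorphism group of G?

the trivial group

The degree sequence is [2, 2, 3, 3, 5, 4, 3]. Checking the degree-preserving permutations of the vertex set shows that none except the identity preserves every edge, so Aut(G) is trivial.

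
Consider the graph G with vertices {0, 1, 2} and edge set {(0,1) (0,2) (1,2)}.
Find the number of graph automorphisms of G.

All 3 vertices are pairwise adjacent: G = K_3. Any permutation of the 3 vertices preserves K_3, so Aut(K_3) = S_3 of order 3! = 6.

6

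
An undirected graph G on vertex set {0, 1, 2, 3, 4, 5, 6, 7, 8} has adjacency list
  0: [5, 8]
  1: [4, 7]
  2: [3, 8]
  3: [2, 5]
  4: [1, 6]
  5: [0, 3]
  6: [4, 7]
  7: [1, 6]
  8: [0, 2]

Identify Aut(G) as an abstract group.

D_5 × D_4

G has two connected components, {0, 2, 3, 5, 8} and {1, 4, 6, 7}; each is 2-regular, so G = C_5 ⊔ C_4. No automorphism exchanges components of different sizes, hence Aut(G) is the direct product D_5 × D_4, order 80.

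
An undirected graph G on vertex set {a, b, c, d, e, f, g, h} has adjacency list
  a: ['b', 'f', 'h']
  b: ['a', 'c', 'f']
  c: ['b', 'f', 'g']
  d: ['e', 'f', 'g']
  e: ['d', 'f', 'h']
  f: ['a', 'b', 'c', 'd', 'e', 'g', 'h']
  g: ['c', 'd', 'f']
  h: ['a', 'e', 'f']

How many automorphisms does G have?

14

Vertex f is the unique vertex of degree 7; the remaining 7 vertices each have degree 3 and induce a cycle, so G is the wheel on 8 vertices with hub f. Every automorphism fixes the hub and acts on the rim 7-cycle, so Aut(G) ≅ Aut(C_7) = D_7 of order 14.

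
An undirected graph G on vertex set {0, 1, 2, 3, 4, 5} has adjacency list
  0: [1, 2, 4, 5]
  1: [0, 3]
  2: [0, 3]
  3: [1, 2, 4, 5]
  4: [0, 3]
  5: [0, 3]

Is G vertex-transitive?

No

Automorphisms preserve degree, but G has vertices of degree 2 and vertices of degree 4; no automorphism maps one to the other, so G is not vertex-transitive.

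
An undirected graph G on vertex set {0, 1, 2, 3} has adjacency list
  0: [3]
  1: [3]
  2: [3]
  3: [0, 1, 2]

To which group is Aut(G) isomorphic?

Vertex 3 has degree 3 and every other vertex has degree 1, so G is the star K_{1,3} with centre 3. Any automorphism fixes the centre and permutes the 3 leaves freely, so Aut(G) ≅ S_3 of order 3! = 6.

S_3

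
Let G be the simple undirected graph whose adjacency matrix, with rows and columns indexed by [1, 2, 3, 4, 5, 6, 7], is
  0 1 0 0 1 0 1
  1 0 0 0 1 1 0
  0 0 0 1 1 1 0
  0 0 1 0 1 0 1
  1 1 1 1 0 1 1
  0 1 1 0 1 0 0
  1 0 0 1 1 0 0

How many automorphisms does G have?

12

Vertex 5 is the unique vertex of degree 6; the remaining 6 vertices each have degree 3 and induce a cycle, so G is the wheel on 7 vertices with hub 5. With the hub fixed, the remaining symmetry is that of the rim cycle C_6, giving the dihedral group D_6.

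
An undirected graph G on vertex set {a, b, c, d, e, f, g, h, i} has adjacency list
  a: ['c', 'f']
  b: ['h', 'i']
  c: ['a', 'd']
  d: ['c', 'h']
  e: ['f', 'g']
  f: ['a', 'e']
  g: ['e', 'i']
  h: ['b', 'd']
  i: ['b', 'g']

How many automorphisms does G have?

G is 2-regular and connected on 9 vertices, i.e. the cycle C_9. C_9 has 9 rotations and 9 reflections, so Aut(C_9) ≅ D_9 of order 18.

18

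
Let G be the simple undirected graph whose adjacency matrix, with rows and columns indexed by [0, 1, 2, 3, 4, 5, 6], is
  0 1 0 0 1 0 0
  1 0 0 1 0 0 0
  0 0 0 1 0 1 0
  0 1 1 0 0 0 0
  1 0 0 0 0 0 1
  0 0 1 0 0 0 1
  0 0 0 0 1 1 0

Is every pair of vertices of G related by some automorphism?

Yes

Every vertex has degree 2 and the graph is connected, so G is the 7-cycle C_7. C_7 has 7 rotations and 7 reflections, so Aut(C_7) ≅ D_7 of order 14. Under this action every vertex can be carried to every other, so G is vertex-transitive.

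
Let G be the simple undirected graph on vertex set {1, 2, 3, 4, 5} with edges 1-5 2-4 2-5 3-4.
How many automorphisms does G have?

The degree sequence is [1, 2, 1, 2, 2]; the two degree-1 vertices 1 and 3 are the ends of a path, so G = P_5. A path has exactly one nontrivial symmetry — reversal — giving Aut(G) of order 2.

2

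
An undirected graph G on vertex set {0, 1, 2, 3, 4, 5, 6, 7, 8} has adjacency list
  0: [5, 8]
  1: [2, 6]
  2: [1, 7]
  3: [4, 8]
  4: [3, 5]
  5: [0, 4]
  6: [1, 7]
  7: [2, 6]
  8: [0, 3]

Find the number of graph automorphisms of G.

G has two connected components, {0, 3, 4, 5, 8} and {1, 2, 6, 7}; each is 2-regular, so G = C_5 ⊔ C_4. The components are non-isomorphic (different sizes), so Aut(G) = Aut(C_4) × Aut(C_5) = D_4 × D_5 of order 8·10 = 80.

80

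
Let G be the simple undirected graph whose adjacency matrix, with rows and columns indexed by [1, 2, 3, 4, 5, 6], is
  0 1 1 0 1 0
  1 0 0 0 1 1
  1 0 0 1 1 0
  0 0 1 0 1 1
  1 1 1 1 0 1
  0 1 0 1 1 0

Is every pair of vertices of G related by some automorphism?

No

Vertex 5 is the only vertex of degree 5, so every automorphism fixes it; G is not vertex-transitive.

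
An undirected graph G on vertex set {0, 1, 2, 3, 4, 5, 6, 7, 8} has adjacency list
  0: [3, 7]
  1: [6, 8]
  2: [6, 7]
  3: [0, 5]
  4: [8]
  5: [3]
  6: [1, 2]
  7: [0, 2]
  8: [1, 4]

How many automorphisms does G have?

2

The degree sequence is [2, 2, 2, 2, 1, 1, 2, 2, 2]; the two degree-1 vertices 4 and 5 are the ends of a path, so G = P_9. The only nontrivial automorphism of a path is the end-to-end reflection, so Aut(G) ≅ Z_2.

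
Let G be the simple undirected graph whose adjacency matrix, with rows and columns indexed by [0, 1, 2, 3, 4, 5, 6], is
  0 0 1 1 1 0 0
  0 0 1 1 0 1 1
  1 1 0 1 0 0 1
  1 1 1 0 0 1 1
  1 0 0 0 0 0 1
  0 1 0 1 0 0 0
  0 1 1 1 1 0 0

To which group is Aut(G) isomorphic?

The degree sequence is [3, 4, 4, 5, 2, 2, 4]. Checking the degree-preserving permutations of the vertex set shows that none except the identity preserves every edge, so Aut(G) is trivial.

{e}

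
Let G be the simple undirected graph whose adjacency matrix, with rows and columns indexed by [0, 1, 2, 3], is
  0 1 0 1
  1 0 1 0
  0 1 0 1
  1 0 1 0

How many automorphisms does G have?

G is 2-regular and bipartite with parts {0, 2} and {1, 3} (each part is independent and every cross-pair is an edge), so G = K_{2,2}. Aut(K_{2,2}) is the wreath product S_2 ≀ Z_2: permute within each part, then optionally swap the parts; |Aut| = 2·(2!)² = 8.

8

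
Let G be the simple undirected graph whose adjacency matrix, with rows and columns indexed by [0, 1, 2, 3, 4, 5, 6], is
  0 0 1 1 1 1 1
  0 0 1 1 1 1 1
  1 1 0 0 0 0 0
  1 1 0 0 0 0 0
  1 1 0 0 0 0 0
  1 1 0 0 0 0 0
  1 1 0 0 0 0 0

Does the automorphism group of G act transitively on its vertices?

Automorphisms preserve degree, but G has vertices of degree 2 and vertices of degree 5; no automorphism maps one to the other, so G is not vertex-transitive.

No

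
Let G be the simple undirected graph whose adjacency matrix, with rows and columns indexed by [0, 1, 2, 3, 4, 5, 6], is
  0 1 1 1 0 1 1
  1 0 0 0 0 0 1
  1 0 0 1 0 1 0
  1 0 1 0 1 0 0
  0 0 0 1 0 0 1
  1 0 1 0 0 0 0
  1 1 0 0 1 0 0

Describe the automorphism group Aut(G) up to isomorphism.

The degree sequence is [5, 2, 3, 3, 2, 2, 3]. Checking the degree-preserving permutations of the vertex set shows that none except the identity preserves every edge, so Aut(G) is trivial.

1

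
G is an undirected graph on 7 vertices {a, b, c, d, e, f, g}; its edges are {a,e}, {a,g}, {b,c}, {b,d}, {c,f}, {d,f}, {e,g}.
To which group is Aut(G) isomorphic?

D_4 × D_3

G has two connected components, {b, c, d, f} and {a, e, g}; each is 2-regular, so G = C_4 ⊔ C_3. No automorphism exchanges components of different sizes, hence Aut(G) is the direct product D_4 × D_3, order 48.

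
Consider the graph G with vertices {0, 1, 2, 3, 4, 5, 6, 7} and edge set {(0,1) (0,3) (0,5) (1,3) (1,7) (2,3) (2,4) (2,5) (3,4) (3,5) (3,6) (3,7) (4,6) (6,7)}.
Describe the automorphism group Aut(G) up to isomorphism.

Vertex 3 is the unique vertex of degree 7; the remaining 7 vertices each have degree 3 and induce a cycle, so G is the wheel on 8 vertices with hub 3. With the hub fixed, the remaining symmetry is that of the rim cycle C_7, giving the dihedral group D_7.

the dihedral group of order 14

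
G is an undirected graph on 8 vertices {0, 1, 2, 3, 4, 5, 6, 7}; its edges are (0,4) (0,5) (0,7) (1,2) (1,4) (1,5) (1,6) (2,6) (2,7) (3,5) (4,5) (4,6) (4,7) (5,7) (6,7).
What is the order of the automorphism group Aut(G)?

1

The degree sequence is [3, 4, 3, 1, 5, 5, 4, 5]. Checking the degree-preserving permutations of the vertex set shows that none except the identity preserves every edge, so Aut(G) is trivial.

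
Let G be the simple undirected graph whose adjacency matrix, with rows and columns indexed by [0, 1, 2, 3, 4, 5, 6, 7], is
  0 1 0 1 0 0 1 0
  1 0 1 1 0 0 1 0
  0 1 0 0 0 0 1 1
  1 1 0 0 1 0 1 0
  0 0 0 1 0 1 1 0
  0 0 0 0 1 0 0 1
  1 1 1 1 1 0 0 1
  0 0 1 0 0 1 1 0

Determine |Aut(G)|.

1

The degree sequence is [3, 4, 3, 4, 3, 2, 6, 3]. Checking the degree-preserving permutations of the vertex set shows that none except the identity preserves every edge, so Aut(G) is trivial.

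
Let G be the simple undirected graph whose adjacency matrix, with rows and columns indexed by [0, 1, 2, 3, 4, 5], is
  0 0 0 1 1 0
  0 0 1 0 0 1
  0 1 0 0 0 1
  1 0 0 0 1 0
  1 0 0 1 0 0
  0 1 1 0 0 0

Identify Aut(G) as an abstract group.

(D_3 × D_3) ⋊ Z_2

G has two connected components, {1, 2, 5} and {0, 3, 4}; each is 2-regular, so G = C_3 ⊔ C_3. Aut of a disjoint union of two copies of C_3 is the wreath product D_3 ≀ Z_2, of order 2·6² = 72.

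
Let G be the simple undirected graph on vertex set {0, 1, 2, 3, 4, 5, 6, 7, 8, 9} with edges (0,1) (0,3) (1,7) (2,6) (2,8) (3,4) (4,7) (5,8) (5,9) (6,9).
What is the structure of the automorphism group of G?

G has two connected components, {2, 5, 6, 8, 9} and {0, 1, 3, 4, 7}; each is 2-regular, so G = C_5 ⊔ C_5. With two isomorphic components, Aut(G) = Aut(C_5) ≀ S_2 = (D_5 × D_5) ⋊ Z_2: permute each cycle by D_5, then optionally swap the two cycles. Order 2·(2·5)² = 200.

D_5 ≀ Z_2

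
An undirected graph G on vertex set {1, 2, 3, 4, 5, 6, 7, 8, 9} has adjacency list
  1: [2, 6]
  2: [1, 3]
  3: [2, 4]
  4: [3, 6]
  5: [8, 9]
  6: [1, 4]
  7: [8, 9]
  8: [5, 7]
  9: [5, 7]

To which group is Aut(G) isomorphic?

D_4 × D_5

G has two connected components, {1, 2, 3, 4, 6} and {5, 7, 8, 9}; each is 2-regular, so G = C_5 ⊔ C_4. No automorphism exchanges components of different sizes, hence Aut(G) is the direct product D_4 × D_5, order 80.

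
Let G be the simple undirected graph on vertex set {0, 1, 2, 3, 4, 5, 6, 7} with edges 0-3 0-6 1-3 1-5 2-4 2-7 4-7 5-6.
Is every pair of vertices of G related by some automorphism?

No

G has two connected components, {0, 1, 3, 5, 6} and {2, 4, 7}; each is 2-regular, so G = C_5 ⊔ C_3. The orbit of 0 under Aut(G) is {0, 1, 3, 5, 6}, which does not contain 2, so G is not vertex-transitive.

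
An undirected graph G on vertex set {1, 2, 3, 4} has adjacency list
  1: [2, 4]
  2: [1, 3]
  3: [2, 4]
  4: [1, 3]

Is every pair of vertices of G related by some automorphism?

Yes

Every vertex has degree 2 and the graph is connected, so G is the 4-cycle C_4. The automorphisms of the 4-cycle are exactly the symmetries of a regular 4-gon: the dihedral group D_4, |D_4| = 8. Under this action every vertex can be carried to every other, so G is vertex-transitive.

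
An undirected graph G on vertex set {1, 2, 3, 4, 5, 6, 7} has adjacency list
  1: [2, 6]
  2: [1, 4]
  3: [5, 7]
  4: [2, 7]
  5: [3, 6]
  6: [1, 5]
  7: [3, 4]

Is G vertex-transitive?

Yes

G is 2-regular and connected on 7 vertices, i.e. the cycle C_7. C_7 has 7 rotations and 7 reflections, so Aut(C_7) ≅ D_7 of order 14. Under this action every vertex can be carried to every other, so G is vertex-transitive.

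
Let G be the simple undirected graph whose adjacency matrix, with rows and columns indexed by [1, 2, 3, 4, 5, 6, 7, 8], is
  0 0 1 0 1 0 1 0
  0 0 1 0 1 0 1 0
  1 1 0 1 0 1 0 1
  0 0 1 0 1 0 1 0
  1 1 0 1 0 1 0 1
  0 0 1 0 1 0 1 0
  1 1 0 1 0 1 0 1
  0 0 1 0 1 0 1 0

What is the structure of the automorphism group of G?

S_3 × S_5

The vertices split by degree into {3, 5, 7} (degree 5) and {1, 2, 4, 6, 8} (degree 3); every edge runs between the two parts, so G is the complete bipartite graph K_{3,5}. The parts have unequal sizes, so no automorphism swaps them; each part is permuted independently, giving S_3 × S_5 of order 3!·5! = 720.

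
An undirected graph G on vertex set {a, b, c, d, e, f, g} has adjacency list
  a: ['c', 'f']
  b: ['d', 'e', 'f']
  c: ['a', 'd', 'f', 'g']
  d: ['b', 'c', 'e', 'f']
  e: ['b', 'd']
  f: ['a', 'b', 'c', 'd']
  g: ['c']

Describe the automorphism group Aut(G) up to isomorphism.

The degree sequence is [2, 3, 4, 4, 2, 4, 1]. Checking the degree-preserving permutations of the vertex set shows that none except the identity preserves every edge, so Aut(G) is trivial.

{e}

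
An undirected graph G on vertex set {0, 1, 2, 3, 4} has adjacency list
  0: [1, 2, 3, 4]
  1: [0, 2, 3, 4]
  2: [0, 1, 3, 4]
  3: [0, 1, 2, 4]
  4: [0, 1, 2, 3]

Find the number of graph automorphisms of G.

120

All 5 vertices are pairwise adjacent: G = K_5. Every bijection on the vertex set is an automorphism of K_5; hence Aut(K_5) ≅ S_5, order 120.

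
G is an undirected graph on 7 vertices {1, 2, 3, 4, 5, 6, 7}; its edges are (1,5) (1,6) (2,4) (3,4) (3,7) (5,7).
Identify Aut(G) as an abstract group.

The degree sequence is [2, 1, 2, 2, 2, 1, 2]; the two degree-1 vertices 2 and 6 are the ends of a path, so G = P_7. A path has exactly one nontrivial symmetry — reversal — giving Aut(G) of order 2.

C_2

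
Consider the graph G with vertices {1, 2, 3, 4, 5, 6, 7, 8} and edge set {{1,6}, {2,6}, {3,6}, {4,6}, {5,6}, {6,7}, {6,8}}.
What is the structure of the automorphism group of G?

S_7

Vertex 6 has degree 7 and every other vertex has degree 1, so G is the star K_{1,7} with centre 6. Any automorphism fixes the centre and permutes the 7 leaves freely, so Aut(G) ≅ S_7 of order 7! = 5040.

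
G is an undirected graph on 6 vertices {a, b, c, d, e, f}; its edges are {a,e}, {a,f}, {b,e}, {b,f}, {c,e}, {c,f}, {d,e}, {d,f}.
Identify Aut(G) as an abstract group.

S_2 × S_4

The vertices split by degree into {e, f} (degree 4) and {a, b, c, d} (degree 2); every edge runs between the two parts, so G is the complete bipartite graph K_{2,4}. Automorphisms preserve the bipartition setwise (since the parts differ in size) and act as S_2 × S_4 within it; |Aut| = 48.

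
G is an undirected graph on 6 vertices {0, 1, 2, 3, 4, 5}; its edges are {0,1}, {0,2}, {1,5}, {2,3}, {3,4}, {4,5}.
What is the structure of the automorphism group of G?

D_6

Every vertex has degree 2 and the graph is connected, so G is the 6-cycle C_6. The automorphisms of the 6-cycle are exactly the symmetries of a regular 6-gon: the dihedral group D_6, |D_6| = 12.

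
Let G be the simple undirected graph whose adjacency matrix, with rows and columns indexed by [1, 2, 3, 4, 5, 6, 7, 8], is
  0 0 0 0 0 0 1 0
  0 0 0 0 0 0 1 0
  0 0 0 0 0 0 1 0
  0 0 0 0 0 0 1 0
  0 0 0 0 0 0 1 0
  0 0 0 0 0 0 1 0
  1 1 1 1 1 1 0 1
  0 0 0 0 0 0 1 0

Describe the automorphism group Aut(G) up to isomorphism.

S_7

Vertex 7 has degree 7 and every other vertex has degree 1, so G is the star K_{1,7} with centre 7. The 7 leaves are pairwise interchangeable while the centre is fixed, giving Aut(G) = S_7.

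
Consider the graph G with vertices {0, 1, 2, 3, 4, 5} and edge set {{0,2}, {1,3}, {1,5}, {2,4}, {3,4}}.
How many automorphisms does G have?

The degree sequence is [1, 2, 2, 2, 2, 1]; the two degree-1 vertices 0 and 5 are the ends of a path, so G = P_6. A path has exactly one nontrivial symmetry — reversal — giving Aut(G) of order 2.

2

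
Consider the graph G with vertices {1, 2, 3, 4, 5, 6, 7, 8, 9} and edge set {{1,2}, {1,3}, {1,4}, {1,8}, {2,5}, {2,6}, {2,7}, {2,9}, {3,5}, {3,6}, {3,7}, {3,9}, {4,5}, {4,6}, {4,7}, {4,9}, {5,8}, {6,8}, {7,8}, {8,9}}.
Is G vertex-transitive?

Automorphisms preserve degree, but G has vertices of degree 4 and vertices of degree 5; no automorphism maps one to the other, so G is not vertex-transitive.

No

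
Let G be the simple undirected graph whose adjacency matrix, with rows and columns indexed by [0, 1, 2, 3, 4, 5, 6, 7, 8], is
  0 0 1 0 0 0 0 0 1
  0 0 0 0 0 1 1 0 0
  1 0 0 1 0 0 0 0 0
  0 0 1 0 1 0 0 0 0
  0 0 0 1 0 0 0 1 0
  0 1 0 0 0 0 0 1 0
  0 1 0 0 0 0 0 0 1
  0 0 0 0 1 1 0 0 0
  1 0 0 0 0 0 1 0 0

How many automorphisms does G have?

G is 2-regular and connected on 9 vertices, i.e. the cycle C_9. C_9 has 9 rotations and 9 reflections, so Aut(C_9) ≅ D_9 of order 18.

18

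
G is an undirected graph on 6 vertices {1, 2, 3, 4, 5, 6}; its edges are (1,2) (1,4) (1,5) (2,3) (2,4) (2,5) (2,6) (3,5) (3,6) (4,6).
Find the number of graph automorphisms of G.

Vertex 2 is the unique vertex of degree 5; the remaining 5 vertices each have degree 3 and induce a cycle, so G is the wheel on 6 vertices with hub 2. With the hub fixed, the remaining symmetry is that of the rim cycle C_5, giving the dihedral group D_5.

10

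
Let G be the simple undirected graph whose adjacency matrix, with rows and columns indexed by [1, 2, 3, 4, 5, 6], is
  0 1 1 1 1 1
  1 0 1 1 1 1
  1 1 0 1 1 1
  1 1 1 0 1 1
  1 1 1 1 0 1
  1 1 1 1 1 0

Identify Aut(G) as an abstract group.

Every vertex has degree 5, so G is the complete graph K_6. Any permutation of the 6 vertices preserves K_6, so Aut(K_6) = S_6 of order 6! = 720.

S_6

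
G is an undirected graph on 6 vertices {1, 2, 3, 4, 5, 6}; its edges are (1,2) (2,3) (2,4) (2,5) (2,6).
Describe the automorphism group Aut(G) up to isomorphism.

Vertex 2 has degree 5 and every other vertex has degree 1, so G is the star K_{1,5} with centre 2. Any automorphism fixes the centre and permutes the 5 leaves freely, so Aut(G) ≅ S_5 of order 5! = 120.

S_5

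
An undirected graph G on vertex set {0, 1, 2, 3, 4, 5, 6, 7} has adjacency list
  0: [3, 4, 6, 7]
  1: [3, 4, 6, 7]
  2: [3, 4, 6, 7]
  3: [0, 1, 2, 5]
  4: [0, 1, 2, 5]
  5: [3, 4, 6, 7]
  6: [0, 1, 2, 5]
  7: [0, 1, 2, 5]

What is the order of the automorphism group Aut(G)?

1152

G is 4-regular and bipartite with parts {0, 1, 2, 5} and {3, 4, 6, 7} (each part is independent and every cross-pair is an edge), so G = K_{4,4}. Aut(K_{4,4}) is the wreath product S_4 ≀ Z_2: permute within each part, then optionally swap the parts; |Aut| = 2·(4!)² = 1152.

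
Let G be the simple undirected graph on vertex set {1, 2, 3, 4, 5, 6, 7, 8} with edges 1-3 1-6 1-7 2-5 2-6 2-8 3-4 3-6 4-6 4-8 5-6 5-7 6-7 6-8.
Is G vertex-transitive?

Vertex 6 is the only vertex of degree 7, so every automorphism fixes it; G is not vertex-transitive.

No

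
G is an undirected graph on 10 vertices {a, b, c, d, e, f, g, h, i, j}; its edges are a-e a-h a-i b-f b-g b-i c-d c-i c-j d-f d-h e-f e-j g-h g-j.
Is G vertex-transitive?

Yes

G is 3-regular on 10 vertices with no triangles and no 4-cycles (girth 5): this is the Petersen graph. Viewing the Petersen graph as the Kneser graph K(5,2) — vertices are 2-subsets of {1,…,5}, edges join disjoint pairs — its automorphisms are exactly the permutations of the 5-element set, so Aut ≅ S_5 of order 120. Under this action every vertex can be carried to every other, so G is vertex-transitive.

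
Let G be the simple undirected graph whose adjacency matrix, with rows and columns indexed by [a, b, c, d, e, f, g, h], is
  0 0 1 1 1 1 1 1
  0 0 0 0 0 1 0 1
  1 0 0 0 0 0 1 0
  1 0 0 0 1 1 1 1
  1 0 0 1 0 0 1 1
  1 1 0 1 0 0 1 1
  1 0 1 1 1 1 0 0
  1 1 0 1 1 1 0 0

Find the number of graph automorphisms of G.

1

The degree sequence is [6, 2, 2, 5, 4, 5, 5, 5]. Checking the degree-preserving permutations of the vertex set shows that none except the identity preserves every edge, so Aut(G) is trivial.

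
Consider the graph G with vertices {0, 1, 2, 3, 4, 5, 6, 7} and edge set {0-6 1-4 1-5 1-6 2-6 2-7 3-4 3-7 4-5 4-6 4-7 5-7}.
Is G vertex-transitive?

Vertex 0 is the only vertex of degree 1, so every automorphism fixes it; G is not vertex-transitive.

No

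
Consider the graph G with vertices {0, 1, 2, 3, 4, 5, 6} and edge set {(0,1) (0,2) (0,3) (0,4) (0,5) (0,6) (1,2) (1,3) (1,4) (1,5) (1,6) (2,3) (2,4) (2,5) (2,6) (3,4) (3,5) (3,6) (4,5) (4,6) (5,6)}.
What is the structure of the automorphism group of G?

the symmetric group on 7 letters

All 7 vertices are pairwise adjacent: G = K_7. Every bijection on the vertex set is an automorphism of K_7; hence Aut(K_7) ≅ S_7, order 5040.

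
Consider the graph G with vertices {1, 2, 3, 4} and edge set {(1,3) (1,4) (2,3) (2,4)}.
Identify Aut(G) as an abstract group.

Every vertex has degree 2 and the graph is connected, so G is the 4-cycle C_4. C_4 has 4 rotations and 4 reflections, so Aut(C_4) ≅ D_4 of order 8.

D_4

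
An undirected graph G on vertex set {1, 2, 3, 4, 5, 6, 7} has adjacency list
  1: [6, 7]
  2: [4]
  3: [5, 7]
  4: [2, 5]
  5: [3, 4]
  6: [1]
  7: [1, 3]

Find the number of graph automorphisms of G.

The degree sequence is [2, 1, 2, 2, 2, 1, 2]; the two degree-1 vertices 2 and 6 are the ends of a path, so G = P_7. A path has exactly one nontrivial symmetry — reversal — giving Aut(G) of order 2.

2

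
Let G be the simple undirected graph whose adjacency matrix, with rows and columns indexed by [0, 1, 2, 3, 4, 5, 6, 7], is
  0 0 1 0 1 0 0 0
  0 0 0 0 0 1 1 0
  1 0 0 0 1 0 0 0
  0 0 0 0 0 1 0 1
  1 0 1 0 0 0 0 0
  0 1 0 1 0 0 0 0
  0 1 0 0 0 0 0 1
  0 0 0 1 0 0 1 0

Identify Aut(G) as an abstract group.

D_3 × D_5

G has two connected components, {1, 3, 5, 6, 7} and {0, 2, 4}; each is 2-regular, so G = C_5 ⊔ C_3. The components are non-isomorphic (different sizes), so Aut(G) = Aut(C_3) × Aut(C_5) = D_3 × D_5 of order 6·10 = 60.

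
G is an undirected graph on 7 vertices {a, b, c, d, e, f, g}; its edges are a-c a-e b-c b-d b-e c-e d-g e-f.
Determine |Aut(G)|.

1

The degree sequence is [2, 3, 3, 2, 4, 1, 1]. Checking the degree-preserving permutations of the vertex set shows that none except the identity preserves every edge, so Aut(G) is trivial.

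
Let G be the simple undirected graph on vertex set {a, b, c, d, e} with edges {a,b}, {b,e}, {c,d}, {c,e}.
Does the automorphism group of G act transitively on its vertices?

No

Automorphisms preserve degree, but G has vertices of degree 1 and vertices of degree 2; no automorphism maps one to the other, so G is not vertex-transitive.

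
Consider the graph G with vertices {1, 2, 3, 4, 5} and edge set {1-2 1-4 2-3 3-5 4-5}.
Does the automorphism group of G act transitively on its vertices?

Every vertex has degree 2 and the graph is connected, so G is the 5-cycle C_5. The automorphisms of the 5-cycle are exactly the symmetries of a regular 5-gon: the dihedral group D_5, |D_5| = 10. Under this action every vertex can be carried to every other, so G is vertex-transitive.

Yes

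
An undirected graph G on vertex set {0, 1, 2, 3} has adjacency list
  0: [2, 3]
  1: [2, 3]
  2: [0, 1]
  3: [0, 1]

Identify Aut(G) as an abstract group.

G is 2-regular and bipartite on 2^2 = 4 vertices with girth 4; it is the hypercube graph Q_2. Aut(Q_2) consists of the signed permutations of the 2 coordinate axes: 2! permutations times 2^2 sign flips, so |Aut| = 2^2·2! = 8.

D_4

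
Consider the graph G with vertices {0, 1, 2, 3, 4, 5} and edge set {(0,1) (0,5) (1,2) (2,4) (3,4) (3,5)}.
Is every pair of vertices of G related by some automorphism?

Yes

Every vertex has degree 2 and the graph is connected, so G is the 6-cycle C_6. The automorphisms of the 6-cycle are exactly the symmetries of a regular 6-gon: the dihedral group D_6, |D_6| = 12. Under this action every vertex can be carried to every other, so G is vertex-transitive.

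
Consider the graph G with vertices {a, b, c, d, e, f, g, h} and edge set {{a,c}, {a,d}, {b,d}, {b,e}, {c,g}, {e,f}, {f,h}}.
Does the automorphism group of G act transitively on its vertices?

Automorphisms preserve degree, but G has vertices of degree 1 and vertices of degree 2; no automorphism maps one to the other, so G is not vertex-transitive.

No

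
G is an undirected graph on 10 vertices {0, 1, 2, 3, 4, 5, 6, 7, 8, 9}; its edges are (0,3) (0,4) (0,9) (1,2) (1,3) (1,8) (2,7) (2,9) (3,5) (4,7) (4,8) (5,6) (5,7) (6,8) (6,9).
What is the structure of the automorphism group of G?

G is 3-regular on 10 vertices with no triangles and no 4-cycles (girth 5): this is the Petersen graph. It is a classical fact that the Petersen graph has automorphism group S_5 (order 120), arising from its description as the Kneser graph K(5,2).

the symmetric group S_5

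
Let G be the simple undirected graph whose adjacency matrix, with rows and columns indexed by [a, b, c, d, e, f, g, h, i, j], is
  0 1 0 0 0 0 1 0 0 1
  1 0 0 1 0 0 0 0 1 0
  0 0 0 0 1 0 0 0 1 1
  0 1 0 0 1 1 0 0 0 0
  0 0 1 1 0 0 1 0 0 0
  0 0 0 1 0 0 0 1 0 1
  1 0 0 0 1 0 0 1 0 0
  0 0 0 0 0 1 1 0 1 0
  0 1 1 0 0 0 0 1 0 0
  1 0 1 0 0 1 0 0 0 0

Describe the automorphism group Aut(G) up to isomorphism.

G is 3-regular on 10 vertices with no triangles and no 4-cycles (girth 5): this is the Petersen graph. Viewing the Petersen graph as the Kneser graph K(5,2) — vertices are 2-subsets of {1,…,5}, edges join disjoint pairs — its automorphisms are exactly the permutations of the 5-element set, so Aut ≅ S_5 of order 120.

S_5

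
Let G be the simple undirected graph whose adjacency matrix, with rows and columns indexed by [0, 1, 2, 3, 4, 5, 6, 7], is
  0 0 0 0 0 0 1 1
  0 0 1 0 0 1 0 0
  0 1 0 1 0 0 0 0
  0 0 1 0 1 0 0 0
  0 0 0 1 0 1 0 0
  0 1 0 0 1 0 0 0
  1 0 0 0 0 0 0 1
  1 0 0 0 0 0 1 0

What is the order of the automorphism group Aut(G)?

G has two connected components, {1, 2, 3, 4, 5} and {0, 6, 7}; each is 2-regular, so G = C_5 ⊔ C_3. The components are non-isomorphic (different sizes), so Aut(G) = Aut(C_5) × Aut(C_3) = D_5 × D_3 of order 10·6 = 60.

60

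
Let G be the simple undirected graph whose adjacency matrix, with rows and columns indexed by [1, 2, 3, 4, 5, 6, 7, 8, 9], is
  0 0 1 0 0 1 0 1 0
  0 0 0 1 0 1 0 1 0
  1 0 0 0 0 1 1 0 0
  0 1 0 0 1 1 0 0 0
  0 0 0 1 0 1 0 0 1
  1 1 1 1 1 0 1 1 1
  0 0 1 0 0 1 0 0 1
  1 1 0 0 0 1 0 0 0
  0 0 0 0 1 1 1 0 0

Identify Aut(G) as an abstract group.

Vertex 6 is the unique vertex of degree 8; the remaining 8 vertices each have degree 3 and induce a cycle, so G is the wheel on 9 vertices with hub 6. Every automorphism fixes the hub and acts on the rim 8-cycle, so Aut(G) ≅ Aut(C_8) = D_8 of order 16.

D_8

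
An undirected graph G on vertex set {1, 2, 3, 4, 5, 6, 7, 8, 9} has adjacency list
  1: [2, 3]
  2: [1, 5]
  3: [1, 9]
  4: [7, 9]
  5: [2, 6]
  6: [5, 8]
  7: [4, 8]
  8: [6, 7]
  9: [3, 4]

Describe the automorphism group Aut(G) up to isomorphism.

D_9

G is 2-regular and connected on 9 vertices, i.e. the cycle C_9. The automorphisms of the 9-cycle are exactly the symmetries of a regular 9-gon: the dihedral group D_9, |D_9| = 18.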